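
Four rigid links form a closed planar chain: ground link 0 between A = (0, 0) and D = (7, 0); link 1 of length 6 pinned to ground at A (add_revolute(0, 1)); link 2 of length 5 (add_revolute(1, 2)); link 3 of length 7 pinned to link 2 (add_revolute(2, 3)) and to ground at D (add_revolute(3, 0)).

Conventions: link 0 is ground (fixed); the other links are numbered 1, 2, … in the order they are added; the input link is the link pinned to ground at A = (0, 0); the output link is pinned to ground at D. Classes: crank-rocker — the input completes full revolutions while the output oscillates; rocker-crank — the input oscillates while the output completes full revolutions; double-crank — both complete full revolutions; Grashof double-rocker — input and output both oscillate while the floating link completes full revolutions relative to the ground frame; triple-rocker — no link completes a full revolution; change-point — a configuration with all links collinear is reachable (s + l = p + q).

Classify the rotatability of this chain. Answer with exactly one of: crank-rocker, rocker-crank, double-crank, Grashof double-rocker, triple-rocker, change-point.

lengths: ground=7, input=6, coupler=5, output=7
sorted: s=5 (shortest), l=7 (longest), p+q=13
s + l = 12 vs p + q = 13
s + l < p + q (Grashof) with shortest = coupler link → Grashof double-rocker

Grashof double-rocker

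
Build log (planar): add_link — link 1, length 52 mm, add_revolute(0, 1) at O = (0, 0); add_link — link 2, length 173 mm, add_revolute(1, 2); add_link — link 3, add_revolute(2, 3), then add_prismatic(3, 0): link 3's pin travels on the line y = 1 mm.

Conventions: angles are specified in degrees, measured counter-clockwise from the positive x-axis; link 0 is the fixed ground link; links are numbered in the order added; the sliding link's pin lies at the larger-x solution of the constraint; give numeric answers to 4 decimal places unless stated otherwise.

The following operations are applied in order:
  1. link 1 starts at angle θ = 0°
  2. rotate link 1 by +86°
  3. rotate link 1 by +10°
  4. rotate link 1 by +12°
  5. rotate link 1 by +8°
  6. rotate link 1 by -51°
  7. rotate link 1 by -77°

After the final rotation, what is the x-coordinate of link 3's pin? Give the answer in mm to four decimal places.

geometry: r = 52 mm, L = 173 mm, e = 1 mm; θ starts at 0°
rotate link 1 by +86°: θ ← 0° +86° = 86°
rotate link 1 by +10°: θ ← 86° +10° = 96°
rotate link 1 by +12°: θ ← 96° +12° = 108°
rotate link 1 by +8°: θ ← 108° +8° = 116°
rotate link 1 by -51°: θ ← 116° -51° = 65°
rotate link 1 by -77°: θ ← 65° -77° = -12°
crank pin P = (r cos θ, r sin θ) = (50.863675, -10.811408)
h = r sin θ − e = -10.811408 − 1 = -11.811408
x = r cos θ + √(L² − h²) = 50.863675 + 172.596323 = 223.459998

223.4600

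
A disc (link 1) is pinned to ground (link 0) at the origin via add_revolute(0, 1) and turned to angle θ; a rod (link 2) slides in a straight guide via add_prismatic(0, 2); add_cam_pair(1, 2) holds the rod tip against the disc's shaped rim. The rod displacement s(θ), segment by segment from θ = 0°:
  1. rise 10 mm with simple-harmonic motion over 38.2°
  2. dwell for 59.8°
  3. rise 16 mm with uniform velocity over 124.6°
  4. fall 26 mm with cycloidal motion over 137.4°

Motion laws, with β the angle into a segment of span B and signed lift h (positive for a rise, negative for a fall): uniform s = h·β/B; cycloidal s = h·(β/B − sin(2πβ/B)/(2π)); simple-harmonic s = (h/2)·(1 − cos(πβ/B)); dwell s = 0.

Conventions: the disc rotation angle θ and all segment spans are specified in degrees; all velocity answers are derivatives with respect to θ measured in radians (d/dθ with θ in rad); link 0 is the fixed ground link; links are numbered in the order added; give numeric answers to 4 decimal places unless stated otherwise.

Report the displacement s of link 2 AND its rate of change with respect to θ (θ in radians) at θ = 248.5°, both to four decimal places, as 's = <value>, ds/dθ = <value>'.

segment 1 (0° to 38.2°, simple-harmonic, h = 10) is passed completely: s = 0.0000 + (10) = 10.0000
segment 2 (38.2° to 98°, dwell): s unchanged at 10.0000
segment 3 (98° to 222.6°, uniform, h = 16) is passed completely: s = 10.0000 + (16) = 26.0000
θ = 248.5° falls in segment 4 (222.6° to 360°, cycloidal, h = -26): β = 248.5 − 222.6 = 25.9°, B = 137.4°; Δs = -26·(0.1885 − sin(2π·0.1885)/(2π)) = -1.0681; s = 26.0000 − 1.0681 = 24.9319
velocity in seg [222.6°–360°] (cycloidal), θ in radians: β = 25.9° = 0.4520 rad, B = 137.4° = 2.3981 rad; ds/dθ = (h/B)(1 − cos(2πβ/B)) = ((-26)/2.3981)(1 − cos(2π·0.1885)) = -6.756008 mm/rad

s = 24.9319, ds/dθ = -6.7560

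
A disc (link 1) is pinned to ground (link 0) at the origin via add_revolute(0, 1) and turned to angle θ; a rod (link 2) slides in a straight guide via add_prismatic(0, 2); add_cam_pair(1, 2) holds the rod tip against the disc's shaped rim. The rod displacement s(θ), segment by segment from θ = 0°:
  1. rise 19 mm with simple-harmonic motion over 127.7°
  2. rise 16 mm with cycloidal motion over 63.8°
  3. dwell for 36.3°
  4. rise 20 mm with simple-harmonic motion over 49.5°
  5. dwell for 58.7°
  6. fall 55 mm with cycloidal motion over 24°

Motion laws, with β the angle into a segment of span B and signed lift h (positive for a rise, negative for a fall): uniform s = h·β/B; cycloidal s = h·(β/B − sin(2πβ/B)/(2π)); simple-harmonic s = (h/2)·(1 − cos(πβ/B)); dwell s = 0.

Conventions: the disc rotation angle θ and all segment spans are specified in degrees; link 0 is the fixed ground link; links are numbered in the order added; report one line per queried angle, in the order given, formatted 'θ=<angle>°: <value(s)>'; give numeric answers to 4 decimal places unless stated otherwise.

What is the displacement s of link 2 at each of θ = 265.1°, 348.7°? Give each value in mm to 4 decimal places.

segment 1 (0° to 127.7°, simple-harmonic, h = 19) is passed completely: s = 0.0000 + (19) = 19.0000
segment 2 (127.7° to 191.5°, cycloidal, h = 16) is passed completely: s = 19.0000 + (16) = 35.0000
segment 3 (191.5° to 227.8°, dwell): s unchanged at 35.0000
θ = 265.1° falls in segment 4 (227.8° to 277.3°, simple-harmonic, h = 20): β = 265.1 − 227.8 = 37.3°, B = 49.5°; Δs = 20/2·(1 − cos(π·0.7535)) = 17.1492; s = 35.0000 + 17.1492 = 52.1492
segment 4 (227.8° to 277.3°, simple-harmonic, h = 20) is passed completely: s = 35.0000 + (20) = 55.0000
segment 5 (277.3° to 336°, dwell): s unchanged at 55.0000
θ = 348.7° falls in segment 6 (336° to 360°, cycloidal, h = -55): β = 348.7 − 336 = 12.7°, B = 24°; Δs = -55·(0.5292 − sin(2π·0.5292)/(2π)) = -30.6994; s = 55.0000 − 30.6994 = 24.3006

θ=265.1°: 52.1492
θ=348.7°: 24.3006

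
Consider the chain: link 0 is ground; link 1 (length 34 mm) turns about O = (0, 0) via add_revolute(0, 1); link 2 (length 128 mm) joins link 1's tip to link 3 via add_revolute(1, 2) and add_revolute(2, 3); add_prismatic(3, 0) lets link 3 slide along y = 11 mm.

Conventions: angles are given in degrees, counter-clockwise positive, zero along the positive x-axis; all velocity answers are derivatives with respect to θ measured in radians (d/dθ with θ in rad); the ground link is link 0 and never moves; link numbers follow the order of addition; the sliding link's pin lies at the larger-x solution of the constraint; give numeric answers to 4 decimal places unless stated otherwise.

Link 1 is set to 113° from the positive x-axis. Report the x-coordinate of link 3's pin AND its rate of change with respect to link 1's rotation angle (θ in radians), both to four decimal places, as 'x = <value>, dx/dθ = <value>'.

geometry: r = 34 mm, L = 128 mm, e = 11 mm
crank pin P = (r cos θ, r sin θ) = (-13.284858, 31.297165)
h = r sin θ − e = 31.297165 − 11 = 20.297165
x = r cos θ + √(L² − h²) = -13.284858 + 126.380477 = 113.095619
dx/dθ = −r sin θ − h·r cos θ/√(L² − h²) (θ in radians; h = 20.297165) = -29.163568

x = 113.0956, dx/dθ = -29.1636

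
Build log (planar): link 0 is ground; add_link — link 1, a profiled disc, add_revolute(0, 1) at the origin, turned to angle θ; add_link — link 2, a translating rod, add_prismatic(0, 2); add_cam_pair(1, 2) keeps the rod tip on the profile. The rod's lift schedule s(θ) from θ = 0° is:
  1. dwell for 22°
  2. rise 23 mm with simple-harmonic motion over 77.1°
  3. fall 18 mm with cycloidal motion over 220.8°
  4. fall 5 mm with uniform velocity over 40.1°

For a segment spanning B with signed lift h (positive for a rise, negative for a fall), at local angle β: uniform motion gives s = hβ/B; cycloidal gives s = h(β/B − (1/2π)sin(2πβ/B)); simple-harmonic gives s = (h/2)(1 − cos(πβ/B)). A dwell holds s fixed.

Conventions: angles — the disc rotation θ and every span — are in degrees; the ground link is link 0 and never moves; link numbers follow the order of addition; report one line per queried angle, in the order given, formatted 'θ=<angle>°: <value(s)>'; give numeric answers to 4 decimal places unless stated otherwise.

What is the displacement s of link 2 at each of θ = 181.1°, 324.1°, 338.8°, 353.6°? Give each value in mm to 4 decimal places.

seg 1 [0°–22°] dwell: s stays 0.0000
seg 2 [22°–99.1°] simple-harmonic, h=23: full span → s += 23 → s = 23.0000
seg 3 [99.1°–319.9°] cycloidal, h=-18: θ=181.1° here. β=82, B=220.8. -18·(0.3714 − sin(2π·0.3714)/(2π)) = -4.6135 → s = 18.3865
seg 3 [99.1°–319.9°] cycloidal, h=-18: full span → s += -18 → s = 5.0000
seg 4 [319.9°–360°] uniform, h=-5: θ=324.1° here. β=4.2, B=40.1. -5·4.2/40.1 = -0.5237 → s = 4.4763
seg 4 [319.9°–360°] uniform, h=-5: θ=338.8° here. β=18.9, B=40.1. -5·18.9/40.1 = -2.3566 → s = 2.6434
seg 4 [319.9°–360°] uniform, h=-5: θ=353.6° here. β=33.7, B=40.1. -5·33.7/40.1 = -4.2020 → s = 0.7980

θ=181.1°: 18.3865
θ=324.1°: 4.4763
θ=338.8°: 2.6434
θ=353.6°: 0.7980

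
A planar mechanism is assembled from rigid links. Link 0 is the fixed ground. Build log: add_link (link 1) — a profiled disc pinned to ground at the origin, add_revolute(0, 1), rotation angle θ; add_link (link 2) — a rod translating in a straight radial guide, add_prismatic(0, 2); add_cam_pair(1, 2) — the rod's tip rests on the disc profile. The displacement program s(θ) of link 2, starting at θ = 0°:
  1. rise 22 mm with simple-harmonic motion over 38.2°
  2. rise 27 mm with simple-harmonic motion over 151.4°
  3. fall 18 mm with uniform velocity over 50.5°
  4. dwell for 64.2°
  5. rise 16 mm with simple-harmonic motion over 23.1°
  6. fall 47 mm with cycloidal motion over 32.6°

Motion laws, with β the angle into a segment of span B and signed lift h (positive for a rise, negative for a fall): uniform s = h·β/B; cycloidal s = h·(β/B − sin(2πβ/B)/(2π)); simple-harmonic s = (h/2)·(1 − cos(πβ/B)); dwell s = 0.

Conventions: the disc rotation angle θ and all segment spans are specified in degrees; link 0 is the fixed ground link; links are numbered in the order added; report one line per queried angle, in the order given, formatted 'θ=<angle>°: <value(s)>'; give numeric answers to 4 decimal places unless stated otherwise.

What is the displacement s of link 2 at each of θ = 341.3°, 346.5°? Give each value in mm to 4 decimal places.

seg 1 [0°–38.2°] simple-harmonic, h=22: full span → s += 22 → s = 22.0000
seg 2 [38.2°–189.6°] simple-harmonic, h=27: full span → s += 27 → s = 49.0000
seg 3 [189.6°–240.1°] uniform, h=-18: full span → s += -18 → s = 31.0000
seg 4 [240.1°–304.3°] dwell: s stays 31.0000
seg 5 [304.3°–327.4°] simple-harmonic, h=16: full span → s += 16 → s = 47.0000
seg 6 [327.4°–360°] cycloidal, h=-47: θ=341.3° here. β=13.9, B=32.6. -47·(0.4264 − sin(2π·0.4264)/(2π)) = -16.7018 → s = 30.2982
seg 6 [327.4°–360°] cycloidal, h=-47: θ=346.5° here. β=19.1, B=32.6. -47·(0.5859 − sin(2π·0.5859)/(2π)) = -31.3805 → s = 15.6195

θ=341.3°: 30.2982
θ=346.5°: 15.6195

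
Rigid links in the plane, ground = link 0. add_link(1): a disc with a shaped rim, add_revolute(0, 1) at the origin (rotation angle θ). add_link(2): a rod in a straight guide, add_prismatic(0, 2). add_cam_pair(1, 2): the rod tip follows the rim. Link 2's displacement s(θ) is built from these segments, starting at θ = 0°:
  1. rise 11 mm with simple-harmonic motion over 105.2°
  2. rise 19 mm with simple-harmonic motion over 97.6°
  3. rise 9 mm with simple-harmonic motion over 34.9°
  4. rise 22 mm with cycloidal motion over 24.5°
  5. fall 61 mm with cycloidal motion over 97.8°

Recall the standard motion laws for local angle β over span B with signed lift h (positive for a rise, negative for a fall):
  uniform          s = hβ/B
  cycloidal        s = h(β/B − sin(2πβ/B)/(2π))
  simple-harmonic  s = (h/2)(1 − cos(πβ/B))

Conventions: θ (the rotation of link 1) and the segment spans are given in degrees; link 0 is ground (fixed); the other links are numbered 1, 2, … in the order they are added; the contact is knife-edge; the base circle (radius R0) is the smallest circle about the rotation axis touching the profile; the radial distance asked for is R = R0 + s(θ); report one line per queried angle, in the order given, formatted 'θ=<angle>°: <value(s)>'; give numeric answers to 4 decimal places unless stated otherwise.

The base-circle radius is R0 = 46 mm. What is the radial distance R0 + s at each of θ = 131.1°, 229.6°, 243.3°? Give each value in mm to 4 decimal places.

segment 1 (0° to 105.2°, simple-harmonic, h = 11) is passed completely: s = 0.0000 + (11) = 11.0000
θ = 131.1° falls in segment 2 (105.2° to 202.8°, simple-harmonic, h = 19): β = 131.1 − 105.2 = 25.9°, B = 97.6°; Δs = 19/2·(1 − cos(π·0.2654)) = 3.1145; s = 11.0000 + 3.1145 = 14.1145
segment 2 (105.2° to 202.8°, simple-harmonic, h = 19) is passed completely: s = 11.0000 + (19) = 30.0000
θ = 229.6° falls in segment 3 (202.8° to 237.7°, simple-harmonic, h = 9): β = 229.6 − 202.8 = 26.8°, B = 34.9°; Δs = 9/2·(1 − cos(π·0.7679)) = 7.8559; s = 30.0000 + 7.8559 = 37.8559
segment 3 (202.8° to 237.7°, simple-harmonic, h = 9) is passed completely: s = 30.0000 + (9) = 39.0000
θ = 243.3° falls in segment 4 (237.7° to 262.2°, cycloidal, h = 22): β = 243.3 − 237.7 = 5.6°, B = 24.5°; Δs = 22·(0.2286 − sin(2π·0.2286)/(2π)) = 1.5589; s = 39.0000 + 1.5589 = 40.5589
θ=131.1°: R = R0 + s = 46 + 14.1145 = 60.1145
θ=229.6°: R = R0 + s = 46 + 37.8559 = 83.8559
θ=243.3°: R = R0 + s = 46 + 40.5589 = 86.5589

θ=131.1°: 60.1145
θ=229.6°: 83.8559
θ=243.3°: 86.5589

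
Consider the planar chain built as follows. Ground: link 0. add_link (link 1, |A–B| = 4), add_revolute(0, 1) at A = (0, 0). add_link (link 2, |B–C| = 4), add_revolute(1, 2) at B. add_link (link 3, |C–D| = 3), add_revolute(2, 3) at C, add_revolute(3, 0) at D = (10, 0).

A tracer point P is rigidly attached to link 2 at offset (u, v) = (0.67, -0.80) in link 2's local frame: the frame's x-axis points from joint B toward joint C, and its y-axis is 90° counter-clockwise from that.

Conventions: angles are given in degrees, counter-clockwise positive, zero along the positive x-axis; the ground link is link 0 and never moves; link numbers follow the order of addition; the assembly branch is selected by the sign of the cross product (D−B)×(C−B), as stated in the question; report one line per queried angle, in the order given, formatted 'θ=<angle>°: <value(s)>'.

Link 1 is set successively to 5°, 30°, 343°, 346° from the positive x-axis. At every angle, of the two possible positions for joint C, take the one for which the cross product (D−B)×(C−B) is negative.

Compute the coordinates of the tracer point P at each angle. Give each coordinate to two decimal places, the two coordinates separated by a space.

A=(0,0), D=(10.00,0)
θ=5°: B = A + 4.00·(cos5°, sin5°) = (3.9848, 0.3486)
θ=5°: |BD| = 6.0253
θ=5°: circle(B,4.00) ∩ circle(D,3.00): a=3.5935, h=1.7568
θ=5°:   candidates: C₊=(7.6739,1.8946) cross=10.585; C₋=(7.4706,-1.6132) cross=-10.585
θ=5°:   branch - wants cross < 0 → take C=(7.4706,-1.6132) (cross=-10.585)
θ=5°: ex = (C−B)/|BC| = (0.8715,-0.4905); ey = (0.4905,0.8715)
θ=5°: P = B + 0.67·ex + -0.80·ey = (4.1763,-0.6772)
θ=30°: B = A + 4.00·(cos30°, sin30°) = (3.4641, 2.0000)
θ=30°: |BD| = 6.8351
θ=30°: circle(B,4.00) ∩ circle(D,3.00): a=3.9296, h=0.7472
θ=30°:   candidates: C₊=(7.4403,1.5647) cross=5.107; C₋=(7.0031,0.1357) cross=-5.107
θ=30°:   branch - wants cross < 0 → take C=(7.0031,0.1357) (cross=-5.107)
θ=30°: ex = (C−B)/|BC| = (0.8847,-0.4661); ey = (0.4661,0.8847)
θ=30°: P = B + 0.67·ex + -0.80·ey = (3.6840,0.9799)
θ=343°: B = A + 4.00·(cos343°, sin343°) = (3.8252, -1.1695)
θ=343°: |BD| = 6.2846
θ=343°: circle(B,4.00) ∩ circle(D,3.00): a=3.6992, h=1.5218
θ=343°:   candidates: C₊=(7.1766,1.0141) cross=9.564; C₋=(7.7430,-1.9763) cross=-9.564
θ=343°:   branch - wants cross < 0 → take C=(7.7430,-1.9763) (cross=-9.564)
θ=343°: ex = (C−B)/|BC| = (0.9794,-0.2017); ey = (0.2017,0.9794)
θ=343°: P = B + 0.67·ex + -0.80·ey = (4.3201,-2.0882)
θ=346°: B = A + 4.00·(cos346°, sin346°) = (3.8812, -0.9677)
θ=346°: |BD| = 6.1949
θ=346°: circle(B,4.00) ∩ circle(D,3.00): a=3.6624, h=1.6083
θ=346°:   candidates: C₊=(7.2474,1.1930) cross=9.963; C₋=(7.7499,-1.9842) cross=-9.963
θ=346°:   branch - wants cross < 0 → take C=(7.7499,-1.9842) (cross=-9.963)
θ=346°: ex = (C−B)/|BC| = (0.9672,-0.2541); ey = (0.2541,0.9672)
θ=346°: P = B + 0.67·ex + -0.80·ey = (4.3259,-1.9117)

θ=5°: 4.18 -0.68
θ=30°: 3.68 0.98
θ=343°: 4.32 -2.09
θ=346°: 4.33 -1.91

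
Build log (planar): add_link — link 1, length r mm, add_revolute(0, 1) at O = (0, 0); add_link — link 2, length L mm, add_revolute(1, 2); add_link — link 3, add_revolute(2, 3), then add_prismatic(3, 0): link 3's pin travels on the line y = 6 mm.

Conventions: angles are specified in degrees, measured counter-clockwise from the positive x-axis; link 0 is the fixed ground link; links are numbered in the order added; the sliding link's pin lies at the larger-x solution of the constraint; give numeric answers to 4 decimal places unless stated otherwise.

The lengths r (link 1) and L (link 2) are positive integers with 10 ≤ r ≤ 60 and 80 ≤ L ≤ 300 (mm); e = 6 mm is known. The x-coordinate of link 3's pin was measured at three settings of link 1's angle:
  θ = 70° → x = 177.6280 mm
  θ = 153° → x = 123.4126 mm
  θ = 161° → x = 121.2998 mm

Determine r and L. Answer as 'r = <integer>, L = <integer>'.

constraint per measurement: (x − r cos θ)² + (r sin θ − e)² = L²
subtracting the θ₁ and θ₂ equations cancels the r² and L² terms:
r = (x₁² − x₂²) / (2[(x₁cos θ₁ + e sin θ₁) − (x₂cos θ₂ + e sin θ₂)]) = 47.0000 → r = 47
L² = (x₁ − r cos θ₁)² + (r sin θ₁ − e)² = 27555.9985 → L = 166.0000 → L = 166
check at θ₃=161°: x = 121.2998 (printed 121.2998) ✓

r = 47, L = 166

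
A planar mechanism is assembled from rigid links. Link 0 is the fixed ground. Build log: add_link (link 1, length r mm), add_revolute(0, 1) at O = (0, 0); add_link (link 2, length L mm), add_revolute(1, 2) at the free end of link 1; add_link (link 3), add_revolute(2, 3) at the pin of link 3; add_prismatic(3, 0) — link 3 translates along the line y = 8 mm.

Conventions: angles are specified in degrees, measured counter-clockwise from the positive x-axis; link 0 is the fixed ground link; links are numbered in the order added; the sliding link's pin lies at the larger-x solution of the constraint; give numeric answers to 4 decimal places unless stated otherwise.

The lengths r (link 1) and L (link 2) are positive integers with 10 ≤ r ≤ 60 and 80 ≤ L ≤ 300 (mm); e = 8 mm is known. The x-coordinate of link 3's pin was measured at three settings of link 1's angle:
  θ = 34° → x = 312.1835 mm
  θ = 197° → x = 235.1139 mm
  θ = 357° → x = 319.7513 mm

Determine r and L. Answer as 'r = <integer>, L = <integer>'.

constraint per measurement: (x − r cos θ)² + (r sin θ − e)² = L²
subtracting the θ₁ and θ₂ equations cancels the r² and L² terms:
r = (x₁² − x₂²) / (2[(x₁cos θ₁ + e sin θ₁) − (x₂cos θ₂ + e sin θ₂)]) = 43.0000 → r = 43
L² = (x₁ − r cos θ₁)² + (r sin θ₁ − e)² = 76728.9938 → L = 277.0000 → L = 277
check at θ₃=357°: x = 319.7513 (printed 319.7513) ✓

r = 43, L = 277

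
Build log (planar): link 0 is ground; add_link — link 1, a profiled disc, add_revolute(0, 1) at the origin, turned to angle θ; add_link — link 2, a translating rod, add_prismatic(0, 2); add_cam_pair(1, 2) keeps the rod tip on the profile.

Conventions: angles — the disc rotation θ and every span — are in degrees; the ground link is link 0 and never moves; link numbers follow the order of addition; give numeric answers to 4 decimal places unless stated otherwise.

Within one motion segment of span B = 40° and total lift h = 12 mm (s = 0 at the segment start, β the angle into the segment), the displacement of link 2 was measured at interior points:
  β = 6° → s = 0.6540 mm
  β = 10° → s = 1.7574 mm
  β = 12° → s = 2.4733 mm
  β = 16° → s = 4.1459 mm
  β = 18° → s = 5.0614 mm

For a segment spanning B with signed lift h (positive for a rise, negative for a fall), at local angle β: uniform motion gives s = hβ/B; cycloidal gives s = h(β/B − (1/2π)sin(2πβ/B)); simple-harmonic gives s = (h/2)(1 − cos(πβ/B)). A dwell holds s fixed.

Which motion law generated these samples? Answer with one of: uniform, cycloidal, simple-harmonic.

candidates at β/B = r: uniform s = h·r (linear in β); cycloidal s = h·(r − sin(2πr)/(2π)); simple-harmonic s = (h/2)(1 − cos(πr))
β=6°: printed 0.6540 | uniform 1.8000, cycloidal 0.2549, simple-harmonic 0.6540
β=10°: printed 1.7574 | uniform 3.0000, cycloidal 1.0901, simple-harmonic 1.7574
β=12°: printed 2.4733 | uniform 3.6000, cycloidal 1.7836, simple-harmonic 2.4733
β=16°: printed 4.1459 | uniform 4.8000, cycloidal 3.6774, simple-harmonic 4.1459
β=18°: printed 5.0614 | uniform 5.4000, cycloidal 4.8098, simple-harmonic 5.0614
only one law matches every sample → simple-harmonic

simple-harmonic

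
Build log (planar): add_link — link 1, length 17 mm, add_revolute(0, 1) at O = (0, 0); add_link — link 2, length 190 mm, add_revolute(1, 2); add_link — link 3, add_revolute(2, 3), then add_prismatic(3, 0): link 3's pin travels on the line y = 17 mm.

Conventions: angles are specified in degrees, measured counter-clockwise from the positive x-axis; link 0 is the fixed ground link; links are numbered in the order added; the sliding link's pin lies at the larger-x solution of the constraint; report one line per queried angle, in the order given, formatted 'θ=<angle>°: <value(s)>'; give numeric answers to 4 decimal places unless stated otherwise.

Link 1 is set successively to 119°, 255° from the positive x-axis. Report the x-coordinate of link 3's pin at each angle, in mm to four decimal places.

geometry: r = 17 mm, L = 190 mm, e = 17 mm
θ=119°: crank pin P = (r cos θ, r sin θ) = (-8.241764, 14.868535)
θ=119°: h = r sin θ − e = 14.868535 − 17 = -2.131465
θ=119°: x = r cos θ + √(L² − h²) = -8.241764 + 189.988044 = 181.746280
θ=255°: crank pin P = (r cos θ, r sin θ) = (-4.399924, -16.420739)
θ=255°: h = r sin θ − e = -16.420739 − 17 = -33.420739
θ=255°: x = r cos θ + √(L² − h²) = -4.399924 + 187.037574 = 182.637651

θ=119°: 181.7463
θ=255°: 182.6377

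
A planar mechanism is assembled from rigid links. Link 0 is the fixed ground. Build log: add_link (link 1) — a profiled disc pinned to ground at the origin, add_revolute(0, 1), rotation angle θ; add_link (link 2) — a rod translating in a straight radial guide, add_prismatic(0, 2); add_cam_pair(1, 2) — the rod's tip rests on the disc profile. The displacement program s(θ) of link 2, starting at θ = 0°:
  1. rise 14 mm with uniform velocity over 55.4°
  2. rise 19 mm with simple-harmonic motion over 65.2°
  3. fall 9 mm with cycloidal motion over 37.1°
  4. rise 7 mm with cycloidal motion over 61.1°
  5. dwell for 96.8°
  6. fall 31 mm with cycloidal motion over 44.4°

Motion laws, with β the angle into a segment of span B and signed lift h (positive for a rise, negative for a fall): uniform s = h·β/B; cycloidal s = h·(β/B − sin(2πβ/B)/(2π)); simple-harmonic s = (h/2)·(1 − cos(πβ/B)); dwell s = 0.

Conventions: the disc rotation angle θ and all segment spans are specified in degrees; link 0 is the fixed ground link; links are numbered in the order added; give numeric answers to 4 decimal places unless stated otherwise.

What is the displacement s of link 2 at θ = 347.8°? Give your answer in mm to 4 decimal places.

seg 1 [0°–55.4°] uniform, h=14: full span → s += 14 → s = 14.0000
seg 2 [55.4°–120.6°] simple-harmonic, h=19: full span → s += 19 → s = 33.0000
seg 3 [120.6°–157.7°] cycloidal, h=-9: full span → s += -9 → s = 24.0000
seg 4 [157.7°–218.8°] cycloidal, h=7: full span → s += 7 → s = 31.0000
seg 5 [218.8°–315.6°] dwell: s stays 31.0000
seg 6 [315.6°–360°] cycloidal, h=-31: θ=347.8° here. β=32.2, B=44.4. -31·(0.7252 − sin(2π·0.7252)/(2π)) = -27.3561 → s = 3.6439

3.6439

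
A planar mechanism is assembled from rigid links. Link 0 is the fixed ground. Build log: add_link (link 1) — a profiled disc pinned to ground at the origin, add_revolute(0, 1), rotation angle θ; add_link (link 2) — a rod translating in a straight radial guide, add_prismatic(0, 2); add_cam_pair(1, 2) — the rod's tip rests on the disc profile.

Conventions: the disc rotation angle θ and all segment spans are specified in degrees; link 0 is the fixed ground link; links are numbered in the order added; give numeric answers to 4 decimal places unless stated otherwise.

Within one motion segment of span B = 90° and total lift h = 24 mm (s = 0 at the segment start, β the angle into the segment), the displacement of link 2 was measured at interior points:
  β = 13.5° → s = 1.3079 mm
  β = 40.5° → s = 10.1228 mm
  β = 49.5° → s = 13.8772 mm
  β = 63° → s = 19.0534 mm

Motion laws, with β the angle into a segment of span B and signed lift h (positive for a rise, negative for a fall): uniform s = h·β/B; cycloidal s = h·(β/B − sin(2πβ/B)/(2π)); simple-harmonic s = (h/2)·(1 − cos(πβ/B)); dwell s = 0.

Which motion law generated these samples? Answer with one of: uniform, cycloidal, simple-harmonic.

candidates at β/B = r: uniform s = h·r (linear in β); cycloidal s = h·(r − sin(2πr)/(2π)); simple-harmonic s = (h/2)(1 − cos(πr))
β=13.5°: printed 1.3079 | uniform 3.6000, cycloidal 0.5098, simple-harmonic 1.3079
β=40.5°: printed 10.1228 | uniform 10.8000, cycloidal 9.6196, simple-harmonic 10.1228
β=49.5°: printed 13.8772 | uniform 13.2000, cycloidal 14.3804, simple-harmonic 13.8772
β=63°: printed 19.0534 | uniform 16.8000, cycloidal 20.4328, simple-harmonic 19.0534
only one law matches every sample → simple-harmonic

simple-harmonic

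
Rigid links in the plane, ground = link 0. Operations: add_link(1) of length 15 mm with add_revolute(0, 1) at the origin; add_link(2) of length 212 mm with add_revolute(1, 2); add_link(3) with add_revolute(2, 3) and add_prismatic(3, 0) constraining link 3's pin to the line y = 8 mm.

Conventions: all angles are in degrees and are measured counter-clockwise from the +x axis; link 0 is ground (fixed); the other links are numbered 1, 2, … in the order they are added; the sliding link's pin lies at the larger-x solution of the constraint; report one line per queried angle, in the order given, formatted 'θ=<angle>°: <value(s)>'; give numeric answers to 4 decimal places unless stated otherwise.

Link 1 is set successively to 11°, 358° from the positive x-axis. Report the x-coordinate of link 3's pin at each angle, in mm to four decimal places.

geometry: r = 15 mm, L = 212 mm, e = 8 mm
θ=11°: crank pin P = (r cos θ, r sin θ) = (14.724408, 2.862135)
θ=11°: h = r sin θ − e = 2.862135 − 8 = -5.137865
θ=11°: x = r cos θ + √(L² − h²) = 14.724408 + 211.937732 = 226.662140
θ=358°: crank pin P = (r cos θ, r sin θ) = (14.990862, -0.523492)
θ=358°: h = r sin θ − e = -0.523492 − 8 = -8.523492
θ=358°: x = r cos θ + √(L² − h²) = 14.990862 + 211.828587 = 226.819449

θ=11°: 226.6621
θ=358°: 226.8194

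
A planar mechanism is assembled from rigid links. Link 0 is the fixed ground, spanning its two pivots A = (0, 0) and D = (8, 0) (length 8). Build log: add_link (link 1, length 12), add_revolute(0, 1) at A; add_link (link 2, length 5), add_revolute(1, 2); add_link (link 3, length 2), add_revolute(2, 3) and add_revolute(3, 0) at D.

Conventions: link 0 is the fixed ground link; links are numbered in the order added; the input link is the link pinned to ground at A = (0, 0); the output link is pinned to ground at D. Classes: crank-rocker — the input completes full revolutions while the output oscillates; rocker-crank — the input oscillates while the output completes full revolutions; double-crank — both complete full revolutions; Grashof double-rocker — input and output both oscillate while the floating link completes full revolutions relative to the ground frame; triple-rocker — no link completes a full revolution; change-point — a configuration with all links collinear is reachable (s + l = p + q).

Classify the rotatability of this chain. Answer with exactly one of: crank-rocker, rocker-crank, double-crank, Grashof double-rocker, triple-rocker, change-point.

lengths: ground=8, input=12, coupler=5, output=2
sorted: s=2 (shortest), l=12 (longest), p+q=13
s + l = 14 vs p + q = 13
s + l > p + q → non-Grashof → no link fully rotates → triple-rocker

triple-rocker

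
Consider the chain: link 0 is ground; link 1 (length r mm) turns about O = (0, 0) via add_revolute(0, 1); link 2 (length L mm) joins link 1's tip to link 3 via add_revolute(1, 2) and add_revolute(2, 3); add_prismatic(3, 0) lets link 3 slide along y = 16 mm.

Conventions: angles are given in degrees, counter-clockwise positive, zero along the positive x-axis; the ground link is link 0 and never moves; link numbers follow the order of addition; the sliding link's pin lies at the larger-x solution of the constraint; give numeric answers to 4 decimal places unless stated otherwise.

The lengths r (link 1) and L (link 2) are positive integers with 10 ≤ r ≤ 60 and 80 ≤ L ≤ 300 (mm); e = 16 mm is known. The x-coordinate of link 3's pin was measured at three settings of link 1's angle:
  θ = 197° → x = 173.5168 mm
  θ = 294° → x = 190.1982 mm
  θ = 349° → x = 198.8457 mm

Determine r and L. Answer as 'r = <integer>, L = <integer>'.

constraint per measurement: (x − r cos θ)² + (r sin θ − e)² = L²
subtracting the θ₁ and θ₂ equations cancels the r² and L² terms:
r = (x₁² − x₂²) / (2[(x₁cos θ₁ + e sin θ₁) − (x₂cos θ₂ + e sin θ₂)]) = 13.0000 → r = 13
L² = (x₁ − r cos θ₁)² + (r sin θ₁ − e)² = 34969.0150 → L = 187.0000 → L = 187
check at θ₃=349°: x = 198.8457 (printed 198.8457) ✓

r = 13, L = 187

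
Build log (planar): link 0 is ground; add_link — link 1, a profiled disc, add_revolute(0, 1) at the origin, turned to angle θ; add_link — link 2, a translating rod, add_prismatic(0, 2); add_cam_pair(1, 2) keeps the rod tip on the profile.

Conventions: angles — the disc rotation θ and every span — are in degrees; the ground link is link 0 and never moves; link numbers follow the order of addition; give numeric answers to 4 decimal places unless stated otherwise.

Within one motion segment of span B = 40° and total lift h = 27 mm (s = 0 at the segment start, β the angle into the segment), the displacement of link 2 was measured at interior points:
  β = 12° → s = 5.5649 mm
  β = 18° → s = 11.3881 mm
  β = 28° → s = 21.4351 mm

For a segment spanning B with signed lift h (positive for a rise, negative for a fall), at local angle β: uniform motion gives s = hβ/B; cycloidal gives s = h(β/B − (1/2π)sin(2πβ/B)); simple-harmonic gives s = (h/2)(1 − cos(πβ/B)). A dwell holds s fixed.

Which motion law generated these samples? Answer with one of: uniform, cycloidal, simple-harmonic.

candidates at β/B = r: uniform s = h·r (linear in β); cycloidal s = h·(r − sin(2πr)/(2π)); simple-harmonic s = (h/2)(1 − cos(πr))
β=12°: printed 5.5649 | uniform 8.1000, cycloidal 4.0131, simple-harmonic 5.5649
β=18°: printed 11.3881 | uniform 12.1500, cycloidal 10.8221, simple-harmonic 11.3881
β=28°: printed 21.4351 | uniform 18.9000, cycloidal 22.9869, simple-harmonic 21.4351
only one law matches every sample → simple-harmonic

simple-harmonic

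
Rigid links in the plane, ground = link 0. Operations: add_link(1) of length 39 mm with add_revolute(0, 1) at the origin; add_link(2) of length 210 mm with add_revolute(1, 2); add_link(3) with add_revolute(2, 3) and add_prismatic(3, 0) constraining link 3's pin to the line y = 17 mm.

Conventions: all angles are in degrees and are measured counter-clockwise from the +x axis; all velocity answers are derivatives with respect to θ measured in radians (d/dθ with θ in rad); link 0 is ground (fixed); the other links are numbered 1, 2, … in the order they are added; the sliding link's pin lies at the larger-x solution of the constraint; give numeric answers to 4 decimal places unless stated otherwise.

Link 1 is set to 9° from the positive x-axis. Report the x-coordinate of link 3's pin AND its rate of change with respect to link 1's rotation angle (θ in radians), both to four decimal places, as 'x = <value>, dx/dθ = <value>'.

geometry: r = 39 mm, L = 210 mm, e = 17 mm
crank pin P = (r cos θ, r sin θ) = (38.519845, 6.100944)
h = r sin θ − e = 6.100944 − 17 = -10.899056
x = r cos θ + √(L² − h²) = 38.519845 + 209.716977 = 248.236823
dx/dθ = −r sin θ − h·r cos θ/√(L² − h²) (θ in radians; h = -10.899056) = -4.099056

x = 248.2368, dx/dθ = -4.0991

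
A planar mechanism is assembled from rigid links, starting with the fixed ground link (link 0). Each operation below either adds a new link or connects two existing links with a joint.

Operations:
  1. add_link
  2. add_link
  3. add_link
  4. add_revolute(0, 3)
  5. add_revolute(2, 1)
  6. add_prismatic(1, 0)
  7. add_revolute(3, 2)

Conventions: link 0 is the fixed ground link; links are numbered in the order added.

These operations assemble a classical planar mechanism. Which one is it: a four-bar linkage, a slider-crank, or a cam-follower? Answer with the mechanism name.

links: 4 (incl. ground); joints: 3 revolute, 1 prismatic, 0 higher (cam) pair, forming one closed loop
4 links, 3 revolutes + 1 prismatic in one loop → slider-crank

slider-crank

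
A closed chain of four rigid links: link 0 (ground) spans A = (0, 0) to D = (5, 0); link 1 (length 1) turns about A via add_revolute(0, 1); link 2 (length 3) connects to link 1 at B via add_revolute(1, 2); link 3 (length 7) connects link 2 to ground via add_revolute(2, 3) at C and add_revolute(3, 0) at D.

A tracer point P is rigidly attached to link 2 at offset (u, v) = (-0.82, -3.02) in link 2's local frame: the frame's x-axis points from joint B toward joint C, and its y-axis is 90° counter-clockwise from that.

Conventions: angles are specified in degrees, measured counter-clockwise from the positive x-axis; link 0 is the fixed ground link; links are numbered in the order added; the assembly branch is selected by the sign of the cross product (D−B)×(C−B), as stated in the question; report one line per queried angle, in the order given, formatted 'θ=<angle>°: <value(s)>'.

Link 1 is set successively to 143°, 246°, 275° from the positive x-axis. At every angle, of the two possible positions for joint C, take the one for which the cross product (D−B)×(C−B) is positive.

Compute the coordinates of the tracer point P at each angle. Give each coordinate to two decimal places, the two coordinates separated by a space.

A=(0,0), D=(5.00,0)
θ=143°: B = A + 1.00·(cos143°, sin143°) = (-0.7986, 0.6018)
θ=143°: |BD| = 5.8298
θ=143°: circle(B,3.00) ∩ circle(D,7.00): a=-0.5158, h=2.9553
θ=143°:   candidates: C₊=(-1.0066,3.5946) cross=17.229; C₋=(-1.6167,-2.2845) cross=-17.229
θ=143°:   branch + wants cross > 0 → take C=(-1.0066,3.5946) (cross=17.229)
θ=143°: ex = (C−B)/|BC| = (-0.0693,0.9976); ey = (-0.9976,-0.0693)
θ=143°: P = B + -0.82·ex + -3.02·ey = (2.2709,-0.0069)
θ=246°: B = A + 1.00·(cos246°, sin246°) = (-0.4067, -0.9135)
θ=246°: |BD| = 5.4834
θ=246°: circle(B,3.00) ∩ circle(D,7.00): a=-0.9057, h=2.8600
θ=246°:   candidates: C₊=(-1.7763,1.7556) cross=15.683; C₋=(-0.8233,-3.8845) cross=-15.683
θ=246°:   branch + wants cross > 0 → take C=(-1.7763,1.7556) (cross=15.683)
θ=246°: ex = (C−B)/|BC| = (-0.4565,0.8897); ey = (-0.8897,-0.4565)
θ=246°: P = B + -0.82·ex + -3.02·ey = (2.6545,-0.2644)
θ=275°: B = A + 1.00·(cos275°, sin275°) = (0.0872, -0.9962)
θ=275°: |BD| = 5.0128
θ=275°: circle(B,3.00) ∩ circle(D,7.00): a=-1.4834, h=2.6076
θ=275°:   candidates: C₊=(-1.8848,1.2646) cross=13.072; C₋=(-0.8484,-3.8466) cross=-13.072
θ=275°:   branch + wants cross > 0 → take C=(-1.8848,1.2646) (cross=13.072)
θ=275°: ex = (C−B)/|BC| = (-0.6573,0.7536); ey = (-0.7536,-0.6573)
θ=275°: P = B + -0.82·ex + -3.02·ey = (2.9021,0.3710)

θ=143°: 2.27 -0.01
θ=246°: 2.65 -0.26
θ=275°: 2.90 0.37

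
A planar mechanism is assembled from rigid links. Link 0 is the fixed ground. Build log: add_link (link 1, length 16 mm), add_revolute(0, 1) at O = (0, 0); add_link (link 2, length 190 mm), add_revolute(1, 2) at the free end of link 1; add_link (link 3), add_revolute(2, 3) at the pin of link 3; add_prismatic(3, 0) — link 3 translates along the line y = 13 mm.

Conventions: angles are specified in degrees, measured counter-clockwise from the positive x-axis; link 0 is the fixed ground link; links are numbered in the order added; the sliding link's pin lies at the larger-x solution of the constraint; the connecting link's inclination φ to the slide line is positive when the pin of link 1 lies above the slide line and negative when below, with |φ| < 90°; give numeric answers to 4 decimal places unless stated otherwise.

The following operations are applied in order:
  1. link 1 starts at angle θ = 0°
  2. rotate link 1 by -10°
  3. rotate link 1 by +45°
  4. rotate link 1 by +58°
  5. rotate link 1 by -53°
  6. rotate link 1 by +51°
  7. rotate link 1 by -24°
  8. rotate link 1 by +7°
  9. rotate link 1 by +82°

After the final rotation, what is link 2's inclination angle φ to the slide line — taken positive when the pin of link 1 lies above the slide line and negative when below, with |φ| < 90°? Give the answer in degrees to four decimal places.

geometry: r = 16 mm, L = 190 mm, e = 13 mm; θ starts at 0°
rotate link 1 by -10°: θ ← 0° -10° = -10°
rotate link 1 by +45°: θ ← -10° +45° = 35°
rotate link 1 by +58°: θ ← 35° +58° = 93°
rotate link 1 by -53°: θ ← 93° -53° = 40°
rotate link 1 by +51°: θ ← 40° +51° = 91°
rotate link 1 by -24°: θ ← 91° -24° = 67°
rotate link 1 by +7°: θ ← 67° +7° = 74°
rotate link 1 by +82°: θ ← 74° +82° = 156°
h = r sin θ − e = 6.507786 − 13 = -6.492214
sin φ = h / L = -6.492214 / 190 = -0.03416955
φ = arcsin(-0.03416955) = -1.958152°

-1.9582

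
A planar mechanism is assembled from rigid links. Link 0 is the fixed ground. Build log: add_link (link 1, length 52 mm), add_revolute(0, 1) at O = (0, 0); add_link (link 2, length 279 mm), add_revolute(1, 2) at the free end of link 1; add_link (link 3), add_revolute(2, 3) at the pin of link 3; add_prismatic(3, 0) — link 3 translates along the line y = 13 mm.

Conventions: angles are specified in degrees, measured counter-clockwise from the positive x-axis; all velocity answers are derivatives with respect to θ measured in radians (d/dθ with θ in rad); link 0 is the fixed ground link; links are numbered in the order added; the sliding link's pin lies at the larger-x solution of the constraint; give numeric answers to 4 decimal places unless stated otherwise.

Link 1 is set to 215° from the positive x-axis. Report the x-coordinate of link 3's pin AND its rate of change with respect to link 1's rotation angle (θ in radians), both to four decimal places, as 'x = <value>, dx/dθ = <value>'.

geometry: r = 52 mm, L = 279 mm, e = 13 mm
crank pin P = (r cos θ, r sin θ) = (-42.595906, -29.825975)
h = r sin θ − e = -29.825975 − 13 = -42.825975
x = r cos θ + √(L² − h²) = -42.595906 + 275.693554 = 233.097648
dx/dθ = −r sin θ − h·r cos θ/√(L² − h²) (θ in radians; h = -42.825975) = 23.209167

x = 233.0976, dx/dθ = 23.2092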